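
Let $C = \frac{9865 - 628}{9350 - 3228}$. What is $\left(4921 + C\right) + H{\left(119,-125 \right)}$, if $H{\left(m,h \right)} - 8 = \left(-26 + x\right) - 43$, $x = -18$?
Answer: $\frac{29651961}{6122} \approx 4843.5$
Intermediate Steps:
$C = \frac{9237}{6122} \approx 1.5088$
$H{\left(m,h \right)} = -79$ ($H{\left(m,h \right)} = 8 - 87 = -79$)
$\left(4921 + C\right) + H{\left(119,-125 \right)} = \left(4921 + \frac{9237}{6122}\right) - 79 = \frac{30135599}{6122} - 79 = \frac{29651961}{6122}$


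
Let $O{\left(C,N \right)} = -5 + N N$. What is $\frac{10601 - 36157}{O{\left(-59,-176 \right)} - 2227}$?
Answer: $- \frac{6389}{7186} \approx -0.88909$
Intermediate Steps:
$O{\left(C,N \right)} = -5 + N^{2}$
$\frac{10601 - 36157}{O{\left(-59,-176 \right)} - 2227} = \frac{10601 - 36157}{\left(-5 + \left(-176\right)^{2}\right) - 2227} = - \frac{25556}{\left(-5 + 30976\right) - 2227} = - \frac{25556}{30971 - 2227} = - \frac{25556}{28744} = \left(-25556\right) \frac{1}{28744} = - \frac{6389}{7186}$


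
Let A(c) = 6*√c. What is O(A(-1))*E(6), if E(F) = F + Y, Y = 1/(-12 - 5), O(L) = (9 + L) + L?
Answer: 909/17 + 1212*I/17 ≈ 53.471 + 71.294*I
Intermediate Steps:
O(L) = 9 + 2*L
Y = -1/17 (Y = 1/(-17) = -1/17 ≈ -0.058824)
E(F) = -1/17 + F (E(F) = F - 1/17 = -1/17 + F)
O(A(-1))*E(6) = (9 + 2*(6*√(-1)))*(-1/17 + 6) = (9 + 2*(6*I))*(101/17) = (9 + 12*I)*(101/17) = 909/17 + 1212*I/17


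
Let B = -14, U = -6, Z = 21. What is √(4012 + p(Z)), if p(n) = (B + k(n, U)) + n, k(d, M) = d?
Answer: 2*√1010 ≈ 63.561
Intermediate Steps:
p(n) = -14 + 2*n (p(n) = (-14 + n) + n = -14 + 2*n)
√(4012 + p(Z)) = √(4012 + (-14 + 2*21)) = √(4012 + (-14 + 42)) = √(4012 + 28) = √4040 = 2*√1010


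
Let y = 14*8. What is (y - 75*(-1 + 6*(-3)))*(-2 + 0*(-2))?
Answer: -3074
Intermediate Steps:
y = 112
(y - 75*(-1 + 6*(-3)))*(-2 + 0*(-2)) = (112 - 75*(-1 + 6*(-3)))*(-2 + 0*(-2)) = (112 - 75*(-1 - 18))*(-2 + 0) = (112 - 75*(-19))*(-2) = (112 + 1425)*(-2) = 1537*(-2) = -3074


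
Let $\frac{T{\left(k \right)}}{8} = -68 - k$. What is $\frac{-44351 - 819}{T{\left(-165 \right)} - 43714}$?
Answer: $\frac{22585}{21469} \approx 1.052$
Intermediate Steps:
$T{\left(k \right)} = -544 - 8 k$ ($T{\left(k \right)} = 8 \left(-68 - k\right) = -544 - 8 k$)
$\frac{-44351 - 819}{T{\left(-165 \right)} - 43714} = \frac{-44351 - 819}{\left(-544 - -1320\right) - 43714} = - \frac{45170}{\left(-544 + 1320\right) - 43714} = - \frac{45170}{776 - 43714} = - \frac{45170}{-42938} = \left(-45170\right) \left(- \frac{1}{42938}\right) = \frac{22585}{21469}$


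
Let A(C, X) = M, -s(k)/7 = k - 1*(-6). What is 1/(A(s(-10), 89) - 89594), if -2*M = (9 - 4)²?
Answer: -2/179213 ≈ -1.1160e-5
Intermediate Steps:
s(k) = -42 - 7*k (s(k) = -7*(k - 1*(-6)) = -7*(k + 6) = -7*(6 + k) = -42 - 7*k)
M = -25/2 (M = -(9 - 4)²/2 = -½*5² = -½*25 = -25/2 ≈ -12.500)
A(C, X) = -25/2
1/(A(s(-10), 89) - 89594) = 1/(-25/2 - 89594) = 1/(-179213/2) = -2/179213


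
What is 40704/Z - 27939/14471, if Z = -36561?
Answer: -536835121/176358077 ≈ -3.0440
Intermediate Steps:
40704/Z - 27939/14471 = 40704/(-36561) - 27939/14471 = 40704*(-1/36561) - 27939*1/14471 = -13568/12187 - 27939/14471 = -536835121/176358077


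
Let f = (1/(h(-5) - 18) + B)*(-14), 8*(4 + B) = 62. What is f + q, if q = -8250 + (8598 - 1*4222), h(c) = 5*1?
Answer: -102061/26 ≈ -3925.4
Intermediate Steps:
h(c) = 5
B = 15/4 (B = -4 + (1/8)*62 = -4 + 31/4 = 15/4 ≈ 3.7500)
q = -3874 (q = -8250 + (8598 - 4222) = -8250 + 4376 = -3874)
f = -1337/26 (f = (1/(5 - 18) + 15/4)*(-14) = (1/(-13) + 15/4)*(-14) = (-1/13 + 15/4)*(-14) = (191/52)*(-14) = -1337/26 ≈ -51.423)
f + q = -1337/26 - 3874 = -102061/26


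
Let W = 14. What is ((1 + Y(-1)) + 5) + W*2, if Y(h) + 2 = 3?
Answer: 35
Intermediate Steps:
Y(h) = 1 (Y(h) = -2 + 3 = 1)
((1 + Y(-1)) + 5) + W*2 = ((1 + 1) + 5) + 14*2 = (2 + 5) + 28 = 7 + 28 = 35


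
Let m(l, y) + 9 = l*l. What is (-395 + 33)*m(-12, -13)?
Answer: -48870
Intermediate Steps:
m(l, y) = -9 + l² (m(l, y) = -9 + l*l = -9 + l²)
(-395 + 33)*m(-12, -13) = (-395 + 33)*(-9 + (-12)²) = -362*(-9 + 144) = -362*135 = -48870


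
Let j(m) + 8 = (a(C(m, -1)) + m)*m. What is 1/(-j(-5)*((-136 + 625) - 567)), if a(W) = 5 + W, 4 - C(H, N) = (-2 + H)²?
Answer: 1/16926 ≈ 5.9081e-5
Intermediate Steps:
C(H, N) = 4 - (-2 + H)²
j(m) = -8 + m*(5 + m + m*(4 - m)) (j(m) = -8 + ((5 + m*(4 - m)) + m)*m = -8 + (5 + m + m*(4 - m))*m = -8 + m*(5 + m + m*(4 - m)))
1/(-j(-5)*((-136 + 625) - 567)) = 1/(-(-8 + (-5)² - 1*(-5)*(-5 - 5*(-4 - 5)))*((-136 + 625) - 567)) = 1/(-(-8 + 25 - 1*(-5)*(-5 - 5*(-9)))*(489 - 567)) = 1/(-(-8 + 25 - 1*(-5)*(-5 + 45))*(-78)) = 1/(-(-8 + 25 - 1*(-5)*40)*(-78)) = 1/(-(-8 + 25 + 200)*(-78)) = 1/(-217*(-78)) = 1/(-1*(-16926)) = 1/16926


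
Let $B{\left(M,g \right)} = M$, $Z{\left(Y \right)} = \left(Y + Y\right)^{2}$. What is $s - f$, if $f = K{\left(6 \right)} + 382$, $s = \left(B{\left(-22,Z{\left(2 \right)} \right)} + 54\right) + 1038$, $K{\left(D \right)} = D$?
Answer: $682$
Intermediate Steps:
$Z{\left(Y \right)} = 4 Y^{2}$ ($Z{\left(Y \right)} = \left(2 Y\right)^{2} = 4 Y^{2}$)
$s = 1070$ ($s = \left(-22 + 54\right) + 1038 = 32 + 1038 = 1070$)
$f = 388$ ($f = 6 + 382 = 388$)
$s - f = 1070 - 388 = 682$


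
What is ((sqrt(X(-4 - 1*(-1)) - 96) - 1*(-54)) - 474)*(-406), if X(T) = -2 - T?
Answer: 170520 - 406*I*sqrt(95) ≈ 1.7052e+5 - 3957.2*I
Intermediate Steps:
((sqrt(X(-4 - 1*(-1)) - 96) - 1*(-54)) - 474)*(-406) = ((sqrt((-2 - (-4 - 1*(-1))) - 96) - 1*(-54)) - 474)*(-406) = ((sqrt((-2 - (-4 + 1)) - 96) + 54) - 474)*(-406) = ((sqrt((-2 - 1*(-3)) - 96) + 54) - 474)*(-406) = ((sqrt((-2 + 3) - 96) + 54) - 474)*(-406) = ((sqrt(1 - 96) + 54) - 474)*(-406) = ((sqrt(-95) + 54) - 474)*(-406) = ((I*sqrt(95) + 54) - 474)*(-406) = ((54 + I*sqrt(95)) - 474)*(-406) = (-420 + I*sqrt(95))*(-406) = 170520 - 406*I*sqrt(95)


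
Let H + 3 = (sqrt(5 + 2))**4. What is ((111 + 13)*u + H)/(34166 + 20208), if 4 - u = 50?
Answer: -2829/27187 ≈ -0.10406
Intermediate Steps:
u = -46 (u = 4 - 1*50 = 4 - 50 = -46)
H = 46 (H = -3 + (sqrt(5 + 2))**4 = -3 + (sqrt(7))**4 = -3 + 49 = 46)
((111 + 13)*u + H)/(34166 + 20208) = ((111 + 13)*(-46) + 46)/(34166 + 20208) = (124*(-46) + 46)/54374 = (-5704 + 46)*(1/54374) = -5658*1/54374 = -2829/27187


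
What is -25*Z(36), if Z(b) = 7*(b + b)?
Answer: -12600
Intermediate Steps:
Z(b) = 14*b (Z(b) = 7*(2*b) = 14*b)
-25*Z(36) = -350*36 = -25*504 = -12600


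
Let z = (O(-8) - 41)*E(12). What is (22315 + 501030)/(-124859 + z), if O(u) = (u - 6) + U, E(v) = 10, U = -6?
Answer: -523345/125469 ≈ -4.1711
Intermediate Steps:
O(u) = -12 + u (O(u) = (u - 6) - 6 = (-6 + u) - 6 = -12 + u)
z = -610 (z = ((-12 - 8) - 41)*10 = (-20 - 41)*10 = -61*10 = -610)
(22315 + 501030)/(-124859 + z) = (22315 + 501030)/(-124859 - 610) = 523345/(-125469) = 523345*(-1/125469) = -523345/125469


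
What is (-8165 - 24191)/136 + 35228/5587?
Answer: -43995491/189958 ≈ -231.61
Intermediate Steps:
(-8165 - 24191)/136 + 35228/5587 = -32356*1/136 + 35228*(1/5587) = -8089/34 + 35228/5587 = -43995491/189958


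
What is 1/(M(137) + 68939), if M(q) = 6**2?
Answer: 1/68975 ≈ 1.4498e-5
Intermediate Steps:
M(q) = 36
1/(M(137) + 68939) = 1/(36 + 68939) = 1/68975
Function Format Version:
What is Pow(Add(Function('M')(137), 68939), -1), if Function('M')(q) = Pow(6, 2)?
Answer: Rational(1, 68975) ≈ 1.4498e-5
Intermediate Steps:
Function('M')(q) = 36
Pow(Add(Function('M')(137), 68939), -1) = Pow(Add(36, 68939), -1) = Pow(68975, -1) = Rational(1, 68975)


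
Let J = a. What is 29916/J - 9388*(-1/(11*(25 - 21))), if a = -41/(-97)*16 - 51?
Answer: -21849395/47201 ≈ -462.90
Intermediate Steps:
a = -4291/97 (a = -41*(-1/97)*16 - 51 = (41/97)*16 - 51 = 656/97 - 51 = -4291/97 ≈ -44.237)
J = -4291/97 ≈ -44.237
29916/J - 9388*(-1/(11*(25 - 21))) = 29916/(-4291/97) - 9388*(-1/(11*(25 - 21))) = 29916*(-97/4291) - 9388/(4*(-11)) = -2901852/4291 - 9388/(-44) = -2901852/4291 - 9388*(-1/44) = -2901852/4291 + 2347/11 = -21849395/47201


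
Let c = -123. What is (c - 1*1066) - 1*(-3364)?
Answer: 2175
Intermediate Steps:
(c - 1*1066) - 1*(-3364) = (-123 - 1*1066) - 1*(-3364) = (-123 - 1066) + 3364 = -1189 + 3364 = 2175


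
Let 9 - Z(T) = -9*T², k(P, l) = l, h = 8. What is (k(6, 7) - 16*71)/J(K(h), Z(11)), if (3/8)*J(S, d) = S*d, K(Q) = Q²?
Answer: -1129/187392 ≈ -0.0060248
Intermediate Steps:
Z(T) = 9 + 9*T² (Z(T) = 9 - (-9)*T² = 9 + 9*T²)
J(S, d) = 8*S*d/3 (J(S, d) = 8*(S*d)/3 = 8*S*d/3)
(k(6, 7) - 16*71)/J(K(h), Z(11)) = (7 - 16*71)/(((8/3)*8²*(9 + 9*11²))) = (7 - 1136)/(((8/3)*64*(9 + 9*121))) = -1129*3/(512*(9 + 1089)) = -1129/((8/3)*64*1098) = -1129/187392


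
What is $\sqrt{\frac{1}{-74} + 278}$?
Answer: $\frac{\sqrt{1522254}}{74} \approx 16.673$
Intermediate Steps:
$\sqrt{\frac{1}{-74} + 278} = \sqrt{- \frac{1}{74} + 278} = \sqrt{\frac{20571}{74}} = \frac{\sqrt{1522254}}{74}$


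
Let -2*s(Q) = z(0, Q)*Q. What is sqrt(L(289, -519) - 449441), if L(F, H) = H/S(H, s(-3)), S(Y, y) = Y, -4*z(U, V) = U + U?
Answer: 212*I*sqrt(10) ≈ 670.4*I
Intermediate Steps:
z(U, V) = -U/2 (z(U, V) = -(U + U)/4 = -U/2)
s(Q) = 0 (s(Q) = -(-1/2*0)*Q/2 = -0*Q = -1/2*0 = 0)
L(F, H) = 1 (L(F, H) = H/H = 1)
sqrt(L(289, -519) - 449441) = sqrt(1 - 449441) = sqrt(-449440) = 212*I*sqrt(10)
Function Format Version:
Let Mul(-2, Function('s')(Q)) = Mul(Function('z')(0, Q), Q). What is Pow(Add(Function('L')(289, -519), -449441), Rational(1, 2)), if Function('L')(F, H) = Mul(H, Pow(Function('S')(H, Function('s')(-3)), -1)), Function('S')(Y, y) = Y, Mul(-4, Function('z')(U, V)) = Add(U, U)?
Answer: Mul(212, I, Pow(10, Rational(1, 2))) ≈ Mul(670.40, I)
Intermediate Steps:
Function('z')(U, V) = Mul(Rational(-1, 2), U) (Function('z')(U, V) = Mul(Rational(-1, 4), Add(U, U)) = Mul(Rational(-1, 4), Mul(2, U)) = Mul(Rational(-1, 2), U))
Function('s')(Q) = 0 (Function('s')(Q) = Mul(Rational(-1, 2), Mul(Mul(Rational(-1, 2), 0), Q)) = Mul(Rational(-1, 2), Mul(0, Q)) = Mul(Rational(-1, 2), 0) = 0)
Function('L')(F, H) = 1 (Function('L')(F, H) = Mul(H, Pow(H, -1)) = 1)
Pow(Add(Function('L')(289, -519), -449441), Rational(1, 2)) = Pow(Add(1, -449441), Rational(1, 2)) = Pow(-449440, Rational(1, 2)) = Mul(212, I, Pow(10, Rational(1, 2)))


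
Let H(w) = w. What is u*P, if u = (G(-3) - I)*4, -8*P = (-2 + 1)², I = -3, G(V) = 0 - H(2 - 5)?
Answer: -3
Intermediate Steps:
G(V) = 3 (G(V) = 0 - (2 - 5) = 0 - 1*(-3) = 0 + 3 = 3)
P = -⅛ (P = -(-2 + 1)²/8 = -⅛*(-1)² = -⅛*1 = -⅛ ≈ -0.12500)
u = 24 (u = (3 - 1*(-3))*4 = (3 + 3)*4 = 6*4 = 24)
u*P = 24*(-⅛) = -3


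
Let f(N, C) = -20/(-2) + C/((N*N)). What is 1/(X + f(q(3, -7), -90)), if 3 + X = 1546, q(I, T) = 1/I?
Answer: 1/743 ≈ 0.0013459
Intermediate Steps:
f(N, C) = 10 + C/N² (f(N, C) = -20*(-½) + C/(N²) = 10 + C/N²)
X = 1543 (X = -3 + 1546 = 1543)
1/(X + f(q(3, -7), -90)) = 1/(1543 + (10 - 90/(1/3)²)) = 1/(1543 + (10 - 90/3⁻²)) = 1/(1543 + (10 - 90*9)) = 1/(1543 + (10 - 810)) = 1/(1543 - 800) = 1/743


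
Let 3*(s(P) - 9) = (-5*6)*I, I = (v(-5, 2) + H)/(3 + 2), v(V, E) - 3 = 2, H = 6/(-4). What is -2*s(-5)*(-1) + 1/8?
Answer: 33/8 ≈ 4.1250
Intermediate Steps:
H = -3/2 (H = 6*(-1/4) = -3/2 ≈ -1.5000)
v(V, E) = 5 (v(V, E) = 3 + 2 = 5)
I = 7/10 (I = (5 - 3/2)/(3 + 2) = (7/2)/5 = (7/2)*(1/5) = 7/10 ≈ 0.70000)
s(P) = 2 (s(P) = 9 + (-5*6*(7/10))/3 = 9 + (-30*7/10)/3 = 9 + (1/3)*(-21) = 9 - 7 = 2)
-2*s(-5)*(-1) + 1/8 = -4*(-1) + 1/8 = -2*(-2) + 1*(1/8) = 4 + 1/8 = 33/8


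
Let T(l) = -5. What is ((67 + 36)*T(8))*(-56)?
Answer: 28840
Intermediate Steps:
((67 + 36)*T(8))*(-56) = ((67 + 36)*(-5))*(-56) = (103*(-5))*(-56) = -515*(-56) = 28840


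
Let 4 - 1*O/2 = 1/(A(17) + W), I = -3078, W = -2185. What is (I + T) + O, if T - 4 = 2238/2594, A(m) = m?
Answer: -4309422275/1405948 ≈ -3065.1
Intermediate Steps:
T = 6307/1297 (T = 4 + 2238/2594 = 4 + 2238*(1/2594) = 4 + 1119/1297 = 6307/1297 ≈ 4.8628)
O = 8673/1084 (O = 8 - 2/(17 - 2185) = 8 - 2/(-2168) = 8 - 2*(-1/2168) = 8 + 1/1084 = 8673/1084 ≈ 8.0009)
(I + T) + O = (-3078 + 6307/1297) + 8673/1084 = -3985859/1297 + 8673/1084 = -4309422275/1405948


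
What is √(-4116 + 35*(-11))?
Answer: I*√4501 ≈ 67.089*I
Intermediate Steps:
√(-4116 + 35*(-11)) = √(-4116 - 385) = √(-4501) = I*√4501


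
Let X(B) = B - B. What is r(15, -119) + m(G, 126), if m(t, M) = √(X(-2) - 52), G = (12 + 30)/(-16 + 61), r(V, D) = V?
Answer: 15 + 2*I*√13 ≈ 15.0 + 7.2111*I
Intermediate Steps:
X(B) = 0
G = 14/15 (G = 42/45 = 42*(1/45) = 14/15 ≈ 0.93333)
m(t, M) = 2*I*√13 (m(t, M) = √(0 - 52) = √(-52) = 2*I*√13)
r(15, -119) + m(G, 126) = 15 + 2*I*√13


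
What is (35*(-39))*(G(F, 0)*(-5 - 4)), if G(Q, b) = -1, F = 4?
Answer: -12285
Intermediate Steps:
(35*(-39))*(G(F, 0)*(-5 - 4)) = (35*(-39))*(-(-5 - 4)) = -(-1365)*(-9) = -1365*9 = -12285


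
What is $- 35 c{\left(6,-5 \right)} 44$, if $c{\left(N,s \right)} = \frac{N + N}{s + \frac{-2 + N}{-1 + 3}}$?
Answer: $6160$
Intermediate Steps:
$c{\left(N,s \right)} = \frac{2 N}{-1 + s + \frac{N}{2}}$ ($c{\left(N,s \right)} = \frac{2 N}{s + \frac{-2 + N}{2}} = \frac{2 N}{s + \left(-2 + N\right) \frac{1}{2}} = \frac{2 N}{s + \left(-1 + \frac{N}{2}\right)} = \frac{2 N}{-1 + s + \frac{N}{2}}$)
$- 35 c{\left(6,-5 \right)} 44 = - 35 \cdot 4 \cdot 6 \frac{1}{-2 + 6 + 2 \left(-5\right)} 44 = - 35 \cdot 4 \cdot 6 \frac{1}{-2 + 6 - 10} \cdot 44 = - 35 \cdot 4 \cdot 6 \frac{1}{-6} \cdot 44 = - 35 \cdot 4 \cdot 6 \left(- \frac{1}{6}\right) 44 = \left(-35\right) \left(-4\right) 44 = 140 \cdot 44 = 6160$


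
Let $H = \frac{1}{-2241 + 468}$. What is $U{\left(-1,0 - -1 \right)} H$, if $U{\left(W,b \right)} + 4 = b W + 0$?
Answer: $\frac{5}{1773} \approx 0.0028201$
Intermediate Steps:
$U{\left(W,b \right)} = -4 + W b$ ($U{\left(W,b \right)} = -4 + \left(b W + 0\right) = -4 + \left(W b + 0\right) = -4 + W b$)
$H = - \frac{1}{1773}$ ($H = \frac{1}{-1773} = - \frac{1}{1773} \approx -0.00056402$)
$U{\left(-1,0 - -1 \right)} H = \left(-4 - \left(0 - -1\right)\right) \left(- \frac{1}{1773}\right) = \left(-4 - \left(0 + 1\right)\right) \left(- \frac{1}{1773}\right) = \left(-4 - 1\right) \left(- \frac{1}{1773}\right) = \left(-5\right) \left(- \frac{1}{1773}\right) = \frac{5}{1773}$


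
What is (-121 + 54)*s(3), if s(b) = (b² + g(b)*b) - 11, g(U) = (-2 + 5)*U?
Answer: -1675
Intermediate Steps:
g(U) = 3*U
s(b) = -11 + 4*b² (s(b) = (b² + (3*b)*b) - 11 = (b² + 3*b²) - 11 = 4*b² - 11 = -11 + 4*b²)
(-121 + 54)*s(3) = (-121 + 54)*(-11 + 4*3²) = -67*(-11 + 4*9) = -67*(-11 + 36) = -67*25 = -1675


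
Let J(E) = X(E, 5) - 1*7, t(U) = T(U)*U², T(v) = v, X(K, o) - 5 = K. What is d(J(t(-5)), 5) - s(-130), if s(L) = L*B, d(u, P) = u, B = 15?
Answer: 1823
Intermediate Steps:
X(K, o) = 5 + K
t(U) = U³ (t(U) = U*U² = U³)
J(E) = -2 + E (J(E) = (5 + E) - 1*7 = (5 + E) - 7 = -2 + E)
s(L) = 15*L (s(L) = L*15 = 15*L)
d(J(t(-5)), 5) - s(-130) = (-2 + (-5)³) - 15*(-130) = (-2 - 125) - 1*(-1950) = -127 + 1950 = 1823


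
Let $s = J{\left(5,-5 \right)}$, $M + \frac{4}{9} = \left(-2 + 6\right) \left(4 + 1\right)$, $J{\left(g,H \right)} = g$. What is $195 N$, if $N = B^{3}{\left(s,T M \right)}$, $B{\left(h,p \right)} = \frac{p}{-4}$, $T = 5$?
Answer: $- \frac{692120000}{243} \approx -2.8482 \cdot 10^{6}$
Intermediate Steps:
$M = \frac{176}{9}$ ($M = - \frac{4}{9} + \left(-2 + 6\right) \left(4 + 1\right) = - \frac{4}{9} + 4 \cdot 5 = - \frac{4}{9} + 20 = \frac{176}{9} \approx 19.556$)
$s = 5$
$B{\left(h,p \right)} = - \frac{p}{4}$ ($B{\left(h,p \right)} = p \left(- \frac{1}{4}\right) = - \frac{p}{4}$)
$N = - \frac{10648000}{729}$ ($N = \left(- \frac{5 \cdot \frac{176}{9}}{4}\right)^{3} = \left(\left(- \frac{1}{4}\right) \frac{880}{9}\right)^{3} = \left(- \frac{220}{9}\right)^{3} = - \frac{10648000}{729} \approx -14606.0$)
$195 N = 195 \left(- \frac{10648000}{729}\right) = - \frac{692120000}{243}$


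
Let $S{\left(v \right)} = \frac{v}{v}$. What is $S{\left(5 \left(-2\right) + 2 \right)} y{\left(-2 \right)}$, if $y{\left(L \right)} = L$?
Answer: $-2$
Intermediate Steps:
$S{\left(v \right)} = 1$
$S{\left(5 \left(-2\right) + 2 \right)} y{\left(-2 \right)} = 1 \left(-2\right) = -2$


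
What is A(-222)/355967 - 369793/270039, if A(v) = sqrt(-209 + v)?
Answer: -369793/270039 + I*sqrt(431)/355967 ≈ -1.3694 + 5.8322e-5*I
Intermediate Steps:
A(-222)/355967 - 369793/270039 = sqrt(-209 - 222)/355967 - 369793/270039 = sqrt(-431)*(1/355967) - 369793*1/270039 = (I*sqrt(431))*(1/355967) - 369793/270039 = I*sqrt(431)/355967 - 369793/270039 = -369793/270039 + I*sqrt(431)/355967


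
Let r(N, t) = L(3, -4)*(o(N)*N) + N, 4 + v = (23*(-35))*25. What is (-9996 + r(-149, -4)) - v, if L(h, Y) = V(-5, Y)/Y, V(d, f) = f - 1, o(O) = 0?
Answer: 9984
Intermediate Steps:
V(d, f) = -1 + f
L(h, Y) = (-1 + Y)/Y
v = -20129 (v = -4 + (23*(-35))*25 = -4 - 805*25 = -4 - 20125 = -20129)
r(N, t) = N (r(N, t) = ((-1 - 4)/(-4))*(0*N) + N = -¼*(-5)*0 + N = (5/4)*0 + N = 0 + N = N)
(-9996 + r(-149, -4)) - v = (-9996 - 149) - 1*(-20129) = -10145 + 20129 = 9984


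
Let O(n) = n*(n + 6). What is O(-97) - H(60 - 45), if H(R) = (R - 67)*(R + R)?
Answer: 10387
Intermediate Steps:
O(n) = n*(6 + n)
H(R) = 2*R*(-67 + R) (H(R) = (-67 + R)*(2*R) = 2*R*(-67 + R))
O(-97) - H(60 - 45) = -97*(6 - 97) - 2*(60 - 45)*(-67 + (60 - 45)) = -97*(-91) - 2*15*(-67 + 15) = 8827 - 2*15*(-52) = 8827 - 1*(-1560) = 8827 + 1560 = 10387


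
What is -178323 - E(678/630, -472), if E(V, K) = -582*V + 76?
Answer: -6222043/35 ≈ -1.7777e+5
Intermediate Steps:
E(V, K) = 76 - 582*V
-178323 - E(678/630, -472) = -178323 - (76 - 394596/630) = -178323 - (76 - 582*113/105) = -178323 - (76 - 21922/35) = -178323 - 1*(-19262/35) = -178323 + 19262/35 = -6222043/35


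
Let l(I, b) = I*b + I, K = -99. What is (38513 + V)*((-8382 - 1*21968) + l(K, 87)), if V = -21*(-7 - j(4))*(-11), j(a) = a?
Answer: -1405138264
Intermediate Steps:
l(I, b) = I + I*b
V = -2541 (V = -21*(-7 - 1*4)*(-11) = -21*(-7 - 4)*(-11) = -21*(-11)*(-11) = 231*(-11) = -2541)
(38513 + V)*((-8382 - 1*21968) + l(K, 87)) = (38513 - 2541)*((-8382 - 1*21968) - 99*(1 + 87)) = 35972*((-8382 - 21968) - 99*88) = 35972*(-30350 - 8712) = 35972*(-39062) = -1405138264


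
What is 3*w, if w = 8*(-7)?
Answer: -168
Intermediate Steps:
w = -56
3*w = 3*(-56) = -168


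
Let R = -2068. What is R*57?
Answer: -117876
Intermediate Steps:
R*57 = -2068*57 = -117876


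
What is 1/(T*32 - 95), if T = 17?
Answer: 1/449 ≈ 0.0022272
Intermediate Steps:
1/(T*32 - 95) = 1/(17*32 - 95) = 1/(544 - 95) = 1/449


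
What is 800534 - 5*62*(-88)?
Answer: 827814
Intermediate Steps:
800534 - 5*62*(-88) = 800534 - 310*(-88) = 800534 - 1*(-27280) = 800534 + 27280 = 827814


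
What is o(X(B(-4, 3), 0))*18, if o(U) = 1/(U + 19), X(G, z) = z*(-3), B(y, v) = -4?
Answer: 18/19 ≈ 0.94737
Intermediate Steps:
X(G, z) = -3*z
o(U) = 1/(19 + U)
o(X(B(-4, 3), 0))*18 = 18/(19 - 3*0) = 18/(19 + 0) = 18/19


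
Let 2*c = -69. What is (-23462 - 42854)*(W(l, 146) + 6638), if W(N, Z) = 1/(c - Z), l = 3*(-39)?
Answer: -158914091856/361 ≈ -4.4021e+8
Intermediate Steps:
c = -69/2 (c = (1/2)*(-69) = -69/2 ≈ -34.500)
l = -117
W(N, Z) = 1/(-69/2 - Z)
(-23462 - 42854)*(W(l, 146) + 6638) = (-23462 - 42854)*(-2/(69 + 2*146) + 6638) = -66316*(-2/(69 + 292) + 6638) = -66316*(-2/361 + 6638) = -66316*2396316/361 = -158914091856/361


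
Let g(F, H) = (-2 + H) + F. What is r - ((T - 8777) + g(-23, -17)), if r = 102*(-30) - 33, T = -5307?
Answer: 11033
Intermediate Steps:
g(F, H) = -2 + F + H
r = -3093 (r = -3060 - 33 = -3093)
r - ((T - 8777) + g(-23, -17)) = -3093 - ((-5307 - 8777) + (-2 - 23 - 17)) = -3093 - (-14084 - 42) = -3093 - 1*(-14126) = -3093 + 14126 = 11033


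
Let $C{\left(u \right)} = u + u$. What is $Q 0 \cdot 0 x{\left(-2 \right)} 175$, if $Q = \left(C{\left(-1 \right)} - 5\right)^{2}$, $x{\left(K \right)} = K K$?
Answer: $0$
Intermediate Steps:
$x{\left(K \right)} = K^{2}$
$C{\left(u \right)} = 2 u$
$Q = 49$ ($Q = \left(2 \left(-1\right) - 5\right)^{2} = \left(-2 - 5\right)^{2} = \left(-7\right)^{2} = 49$)
$Q 0 \cdot 0 x{\left(-2 \right)} 175 = 49 \cdot 0 \cdot 0 \left(-2\right)^{2} \cdot 175 = 0 \cdot 0 \cdot 4 \cdot 175 = 0 \cdot 4 \cdot 175 = 0 \cdot 175 = 0$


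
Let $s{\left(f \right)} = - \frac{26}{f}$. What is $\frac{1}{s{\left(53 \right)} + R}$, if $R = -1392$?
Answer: $- \frac{53}{73802} \approx -0.00071814$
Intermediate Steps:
$\frac{1}{s{\left(53 \right)} + R} = \frac{1}{- \frac{26}{53} - 1392} = \frac{1}{- \frac{73802}{53}} = - \frac{53}{73802}$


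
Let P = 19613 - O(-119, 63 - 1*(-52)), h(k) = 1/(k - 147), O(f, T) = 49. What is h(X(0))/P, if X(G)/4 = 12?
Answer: -1/1936836 ≈ -5.1631e-7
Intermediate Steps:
X(G) = 48 (X(G) = 4*12 = 48)
h(k) = 1/(-147 + k)
P = 19564 (P = 19613 - 1*49 = 19613 - 49 = 19564)
h(X(0))/P = 1/((-147 + 48)*19564) = (1/19564)/(-99) = -1/99*1/19564 = -1/1936836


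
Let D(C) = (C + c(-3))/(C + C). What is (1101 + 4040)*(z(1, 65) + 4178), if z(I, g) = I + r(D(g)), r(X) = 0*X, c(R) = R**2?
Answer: 21484239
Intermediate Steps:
D(C) = (9 + C)/(2*C) (D(C) = (C + (-3)**2)/(C + C) = (C + 9)/((2*C)) = (9 + C)*(1/(2*C)) = (9 + C)/(2*C))
r(X) = 0
z(I, g) = I (z(I, g) = I + 0 = I)
(1101 + 4040)*(z(1, 65) + 4178) = (1101 + 4040)*(1 + 4178) = 5141*4179 = 21484239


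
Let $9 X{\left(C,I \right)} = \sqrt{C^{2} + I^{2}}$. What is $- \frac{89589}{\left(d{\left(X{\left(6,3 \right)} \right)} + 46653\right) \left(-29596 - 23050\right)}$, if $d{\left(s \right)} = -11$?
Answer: $\frac{89589}{2455514732} \approx 3.6485 \cdot 10^{-5}$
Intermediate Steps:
$X{\left(C,I \right)} = \frac{\sqrt{C^{2} + I^{2}}}{9}$
$- \frac{89589}{\left(d{\left(X{\left(6,3 \right)} \right)} + 46653\right) \left(-29596 - 23050\right)} = - \frac{89589}{\left(-11 + 46653\right) \left(-29596 - 23050\right)} = - \frac{89589}{46642 \left(-52646\right)} = - \frac{89589}{-2455514732} = \left(-89589\right) \left(- \frac{1}{2455514732}\right) = \frac{89589}{2455514732}$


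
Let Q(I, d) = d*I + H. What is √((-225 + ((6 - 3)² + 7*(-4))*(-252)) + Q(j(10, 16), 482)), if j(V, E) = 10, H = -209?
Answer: √9174 ≈ 95.781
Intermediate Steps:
Q(I, d) = -209 + I*d (Q(I, d) = d*I - 209 = I*d - 209 = -209 + I*d)
√((-225 + ((6 - 3)² + 7*(-4))*(-252)) + Q(j(10, 16), 482)) = √((-225 + ((6 - 3)² + 7*(-4))*(-252)) + (-209 + 10*482)) = √((-225 + (3² - 28)*(-252)) + (-209 + 4820)) = √((-225 + (9 - 28)*(-252)) + 4611) = √((-225 - 19*(-252)) + 4611) = √((-225 + 4788) + 4611) = √(4563 + 4611) = √9174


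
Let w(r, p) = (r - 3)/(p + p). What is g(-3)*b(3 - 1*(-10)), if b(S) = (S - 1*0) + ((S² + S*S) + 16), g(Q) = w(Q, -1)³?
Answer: 9909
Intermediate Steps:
w(r, p) = (-3 + r)/(2*p) (w(r, p) = (-3 + r)/((2*p)) = (-3 + r)*(1/(2*p)) = (-3 + r)/(2*p))
g(Q) = (3/2 - Q/2)³ (g(Q) = ((½)*(-3 + Q)/(-1))³ = ((½)*(-1)*(-3 + Q))³ = (3/2 - Q/2)³)
b(S) = 16 + S + 2*S² (b(S) = (S + 0) + ((S² + S²) + 16) = S + (2*S² + 16) = S + (16 + 2*S²) = 16 + S + 2*S²)
g(-3)*b(3 - 1*(-10)) = ((3 - 1*(-3))³/8)*(16 + (3 - 1*(-10)) + 2*(3 - 1*(-10))²) = ((3 + 3)³/8)*(16 + (3 + 10) + 2*(3 + 10)²) = ((⅛)*6³)*(16 + 13 + 2*13²) = ((⅛)*216)*(16 + 13 + 2*169) = 27*(16 + 13 + 338) = 27*367 = 9909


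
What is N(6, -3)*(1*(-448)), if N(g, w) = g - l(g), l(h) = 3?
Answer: -1344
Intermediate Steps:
N(g, w) = -3 + g (N(g, w) = g - 1*3 = g - 3 = -3 + g)
N(6, -3)*(1*(-448)) = (-3 + 6)*(1*(-448)) = 3*(-448) = -1344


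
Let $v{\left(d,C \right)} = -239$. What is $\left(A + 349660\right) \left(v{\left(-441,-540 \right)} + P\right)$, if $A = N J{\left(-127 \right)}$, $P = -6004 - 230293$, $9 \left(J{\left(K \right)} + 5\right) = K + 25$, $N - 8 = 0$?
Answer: $- \frac{248028811168}{3} \approx -8.2676 \cdot 10^{10}$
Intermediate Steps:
$N = 8$ ($N = 8 + 0 = 8$)
$J{\left(K \right)} = - \frac{20}{9} + \frac{K}{9}$ ($J{\left(K \right)} = -5 + \frac{K + 25}{9} = -5 + \frac{25 + K}{9} = -5 + \left(\frac{25}{9} + \frac{K}{9}\right) = - \frac{20}{9} + \frac{K}{9}$)
$P = -236297$ ($P = -6004 - 230293 = -236297$)
$A = - \frac{392}{3}$ ($A = 8 \left(- \frac{20}{9} + \frac{1}{9} \left(-127\right)\right) = 8 \left(- \frac{20}{9} - \frac{127}{9}\right) = 8 \left(- \frac{49}{3}\right) = - \frac{392}{3} \approx -130.67$)
$\left(A + 349660\right) \left(v{\left(-441,-540 \right)} + P\right) = \left(- \frac{392}{3} + 349660\right) \left(-239 - 236297\right) = \frac{1048588}{3} \left(-236536\right) = - \frac{248028811168}{3}$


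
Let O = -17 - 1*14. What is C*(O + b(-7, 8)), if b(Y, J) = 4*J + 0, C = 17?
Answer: 17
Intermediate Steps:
b(Y, J) = 4*J
O = -31 (O = -17 - 14 = -31)
C*(O + b(-7, 8)) = 17*(-31 + 4*8) = 17*(-31 + 32) = 17*1 = 17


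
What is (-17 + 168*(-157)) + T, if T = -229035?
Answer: -255428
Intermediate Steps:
(-17 + 168*(-157)) + T = (-17 + 168*(-157)) - 229035 = (-17 - 26376) - 229035 = -26393 - 229035 = -255428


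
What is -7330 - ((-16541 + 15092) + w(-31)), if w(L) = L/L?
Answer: -5882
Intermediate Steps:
w(L) = 1
-7330 - ((-16541 + 15092) + w(-31)) = -7330 - ((-16541 + 15092) + 1) = -7330 - (-1449 + 1) = -7330 - 1*(-1448) = -7330 + 1448 = -5882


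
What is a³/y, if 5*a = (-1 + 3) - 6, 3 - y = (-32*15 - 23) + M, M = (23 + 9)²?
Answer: 32/32375 ≈ 0.00098842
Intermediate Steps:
M = 1024 (M = 32² = 1024)
y = -518 (y = 3 - ((-32*15 - 23) + 1024) = 3 - ((-480 - 23) + 1024) = 3 - (-503 + 1024) = 3 - 1*521 = 3 - 521 = -518)
a = -⅘ (a = ((-1 + 3) - 6)/5 = (2 - 6)/5 = (⅕)*(-4) = -⅘ ≈ -0.80000)
a³/y = (-⅘)³/(-518) = -64/125*(-1/518) = 32/32375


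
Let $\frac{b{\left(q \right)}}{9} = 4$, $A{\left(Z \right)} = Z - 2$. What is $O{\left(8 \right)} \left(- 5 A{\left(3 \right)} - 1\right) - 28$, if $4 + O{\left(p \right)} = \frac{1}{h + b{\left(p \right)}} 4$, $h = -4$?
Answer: $- \frac{19}{4} \approx -4.75$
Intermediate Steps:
$A{\left(Z \right)} = -2 + Z$
$b{\left(q \right)} = 36$ ($b{\left(q \right)} = 9 \cdot 4 = 36$)
$O{\left(p \right)} = - \frac{31}{8}$ ($O{\left(p \right)} = -4 + \frac{1}{-4 + 36} \cdot 4 = -4 + \frac{1}{32} \cdot 4 = -4 + \frac{1}{8} = - \frac{31}{8}$)
$O{\left(8 \right)} \left(- 5 A{\left(3 \right)} - 1\right) - 28 = - \frac{31 \left(- 5 \left(-2 + 3\right) - 1\right)}{8} - 28 = - \frac{31 \left(\left(-5\right) 1 - 1\right)}{8} - 28 = - \frac{31 \left(-5 - 1\right)}{8} - 28 = \left(- \frac{31}{8}\right) \left(-6\right) - 28 = \frac{93}{4} - 28 = - \frac{19}{4}$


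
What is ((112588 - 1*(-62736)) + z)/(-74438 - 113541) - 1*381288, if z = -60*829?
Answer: -71674262536/187979 ≈ -3.8129e+5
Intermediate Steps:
z = -49740
((112588 - 1*(-62736)) + z)/(-74438 - 113541) - 1*381288 = ((112588 - 1*(-62736)) - 49740)/(-74438 - 113541) - 1*381288 = ((112588 + 62736) - 49740)/(-187979) - 381288 = (175324 - 49740)*(-1/187979) - 381288 = 125584*(-1/187979) - 381288 = -125584/187979 - 381288 = -71674262536/187979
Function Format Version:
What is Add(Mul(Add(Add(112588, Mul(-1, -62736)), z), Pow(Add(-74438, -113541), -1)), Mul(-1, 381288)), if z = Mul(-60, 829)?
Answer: Rational(-71674262536, 187979) ≈ -3.8129e+5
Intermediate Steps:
z = -49740
Add(Mul(Add(Add(112588, Mul(-1, -62736)), z), Pow(Add(-74438, -113541), -1)), Mul(-1, 381288)) = Add(Mul(Add(Add(112588, Mul(-1, -62736)), -49740), Pow(Add(-74438, -113541), -1)), Mul(-1, 381288)) = Add(Mul(Add(Add(112588, 62736), -49740), Pow(-187979, -1)), -381288) = Add(Mul(Add(175324, -49740), Rational(-1, 187979)), -381288) = Add(Mul(125584, Rational(-1, 187979)), -381288) = Add(Rational(-125584, 187979), -381288) = Rational(-71674262536, 187979)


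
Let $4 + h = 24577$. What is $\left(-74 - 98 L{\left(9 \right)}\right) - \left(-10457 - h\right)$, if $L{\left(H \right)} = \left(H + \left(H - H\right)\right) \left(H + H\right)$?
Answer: $19080$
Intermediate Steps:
$h = 24573$ ($h = -4 + 24577 = 24573$)
$L{\left(H \right)} = 2 H^{2}$ ($L{\left(H \right)} = \left(H + 0\right) 2 H = H 2 H = 2 H^{2}$)
$\left(-74 - 98 L{\left(9 \right)}\right) - \left(-10457 - h\right) = \left(-74 - 98 \cdot 2 \cdot 9^{2}\right) - \left(-10457 - 24573\right) = \left(-74 - 98 \cdot 2 \cdot 81\right) - \left(-10457 - 24573\right) = \left(-74 - 15876\right) - -35030 = \left(-74 - 15876\right) + 35030 = -15950 + 35030 = 19080$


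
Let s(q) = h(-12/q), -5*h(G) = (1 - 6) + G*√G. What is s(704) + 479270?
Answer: 479271 + 3*I*√33/38720 ≈ 4.7927e+5 + 0.00044509*I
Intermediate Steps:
h(G) = 1 - G^(3/2)/5 (h(G) = -((1 - 6) + G*√G)/5 = -(-5 + G^(3/2))/5 = 1 - G^(3/2)/5)
s(q) = 1 - 24*√3*(-1/q)^(3/2)/5
s(704) + 479270 = (1 - 24*√3*(-1/704)^(3/2)/5) + 479270 = (1 - 24*√3*(-I*√11/61952)/5) + 479270 = (1 + 3*I*√33/38720) + 479270 = 479271 + 3*I*√33/38720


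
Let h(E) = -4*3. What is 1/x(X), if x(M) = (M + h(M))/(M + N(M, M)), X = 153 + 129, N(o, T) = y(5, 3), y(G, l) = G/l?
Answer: 851/810 ≈ 1.0506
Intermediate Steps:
N(o, T) = 5/3
X = 282
h(E) = -12
x(M) = (-12 + M)/(5/3 + M) (x(M) = (M - 12)/(M + 5/3) = (-12 + M)/(5/3 + M))
1/x(X) = 1/(3*(-12 + 282)/(5 + 3*282)) = 1/(3*270/(5 + 846)) = 1/(3*270/851) = 1/(3*(1/851)*270) = 1/(810/851) = 851/810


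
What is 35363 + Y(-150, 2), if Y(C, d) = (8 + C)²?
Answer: 55527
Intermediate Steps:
35363 + Y(-150, 2) = 35363 + (8 - 150)² = 35363 + (-142)² = 35363 + 20164 = 55527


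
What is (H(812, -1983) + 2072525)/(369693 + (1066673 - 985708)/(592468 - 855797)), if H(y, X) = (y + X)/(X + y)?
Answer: 272878099527/48675403516 ≈ 5.6061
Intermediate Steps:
H(y, X) = 1 (H(y, X) = (X + y)/(X + y) = 1)
(H(812, -1983) + 2072525)/(369693 + (1066673 - 985708)/(592468 - 855797)) = (1 + 2072525)/(369693 + (1066673 - 985708)/(592468 - 855797)) = 2072526/(369693 + 80965/(-263329)) = 2072526/(369693 + 80965*(-1/263329)) = 2072526/(369693 - 80965/263329) = 2072526/(97350807032/263329) = 2072526*(263329/97350807032) = 272878099527/48675403516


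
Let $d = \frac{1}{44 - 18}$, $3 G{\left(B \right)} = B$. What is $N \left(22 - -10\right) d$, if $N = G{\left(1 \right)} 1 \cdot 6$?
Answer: $\frac{32}{13} \approx 2.4615$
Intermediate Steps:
$G{\left(B \right)} = \frac{B}{3}$
$d = \frac{1}{26} \approx 0.038462$
$N = 2$ ($N = \frac{1}{3} \cdot 1 \cdot 1 \cdot 6 = \frac{1}{3} \cdot 1 \cdot 6 = \frac{1}{3} \cdot 6 = 2$)
$N \left(22 - -10\right) d = 2 \left(22 - -10\right) \frac{1}{26} = 2 \left(22 + 10\right) \frac{1}{26} = 2 \cdot 32 \cdot \frac{1}{26} = 64 \cdot \frac{1}{26} = \frac{32}{13}$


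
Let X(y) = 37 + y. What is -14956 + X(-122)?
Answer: -15041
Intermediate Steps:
-14956 + X(-122) = -14956 + (37 - 122) = -14956 - 85 = -15041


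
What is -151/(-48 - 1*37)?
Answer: 151/85 ≈ 1.7765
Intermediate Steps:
-151/(-48 - 1*37) = -151/(-48 - 37) = -151/(-85) = -1/85*(-151) = 151/85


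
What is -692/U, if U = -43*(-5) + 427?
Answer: -346/321 ≈ -1.0779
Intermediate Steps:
U = 642 (U = 215 + 427 = 642)
-692/U = -692/642 = -692*1/642 = -346/321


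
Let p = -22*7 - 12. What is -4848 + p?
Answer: -5014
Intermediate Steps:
p = -166 (p = -154 - 12 = -166)
-4848 + p = -4848 - 166 = -5014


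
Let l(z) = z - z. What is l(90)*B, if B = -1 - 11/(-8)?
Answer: 0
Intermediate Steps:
l(z) = 0
B = 3/8 (B = -1 - 11*(-⅛) = -1 + 11/8 = 3/8 ≈ 0.37500)
l(90)*B = 0*(3/8) = 0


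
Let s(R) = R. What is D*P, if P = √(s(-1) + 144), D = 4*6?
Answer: 24*√143 ≈ 287.00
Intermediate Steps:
D = 24
P = √143 (P = √(-1 + 144) = √143 ≈ 11.958)
D*P = 24*√143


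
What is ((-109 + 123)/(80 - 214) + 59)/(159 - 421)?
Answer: -1973/8777 ≈ -0.22479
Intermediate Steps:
((-109 + 123)/(80 - 214) + 59)/(159 - 421) = (14/(-134) + 59)/(-262) = (14*(-1/134) + 59)*(-1/262) = (-7/67 + 59)*(-1/262) = (3946/67)*(-1/262) = -1973/8777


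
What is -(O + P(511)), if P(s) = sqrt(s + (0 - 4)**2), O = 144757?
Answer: -144757 - sqrt(527) ≈ -1.4478e+5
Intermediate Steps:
P(s) = sqrt(16 + s) (P(s) = sqrt(s + (-4)**2) = sqrt(s + 16) = sqrt(16 + s))
-(O + P(511)) = -(144757 + sqrt(16 + 511)) = -(144757 + sqrt(527)) = -144757 - sqrt(527)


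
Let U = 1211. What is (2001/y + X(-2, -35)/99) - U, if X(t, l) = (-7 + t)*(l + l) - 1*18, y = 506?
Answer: -26419/22 ≈ -1200.9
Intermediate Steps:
X(t, l) = -18 + 2*l*(-7 + t) (X(t, l) = (-7 + t)*(2*l) - 18 = 2*l*(-7 + t) - 18 = -18 + 2*l*(-7 + t))
(2001/y + X(-2, -35)/99) - U = (2001/506 + (-18 - 14*(-35) + 2*(-35)*(-2))/99) - 1*1211 = (2001*(1/506) + (-18 + 490 + 140)*(1/99)) - 1211 = (87/22 + 612*(1/99)) - 1211 = (87/22 + 68/11) - 1211 = 223/22 - 1211 = -26419/22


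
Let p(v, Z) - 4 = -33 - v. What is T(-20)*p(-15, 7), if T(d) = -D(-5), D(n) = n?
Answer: -70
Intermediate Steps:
p(v, Z) = -29 - v (p(v, Z) = 4 + (-33 - v) = -29 - v)
T(d) = 5 (T(d) = -1*(-5) = 5)
T(-20)*p(-15, 7) = 5*(-29 - 1*(-15)) = 5*(-29 + 15) = 5*(-14) = -70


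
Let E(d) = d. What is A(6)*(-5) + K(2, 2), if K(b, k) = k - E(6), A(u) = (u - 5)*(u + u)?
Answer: -64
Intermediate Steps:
A(u) = 2*u*(-5 + u) (A(u) = (-5 + u)*(2*u) = 2*u*(-5 + u))
K(b, k) = -6 + k (K(b, k) = k - 1*6 = k - 6 = -6 + k)
A(6)*(-5) + K(2, 2) = (2*6*(-5 + 6))*(-5) + (-6 + 2) = (2*6*1)*(-5) - 4 = 12*(-5) - 4 = -60 - 4 = -64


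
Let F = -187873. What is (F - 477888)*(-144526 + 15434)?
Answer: 85944419012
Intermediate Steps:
(F - 477888)*(-144526 + 15434) = (-187873 - 477888)*(-144526 + 15434) = -665761*(-129092) = 85944419012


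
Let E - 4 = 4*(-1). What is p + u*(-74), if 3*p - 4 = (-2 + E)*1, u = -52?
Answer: 11546/3 ≈ 3848.7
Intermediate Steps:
E = 0 (E = 4 + 4*(-1) = 4 - 4 = 0)
p = 2/3 (p = 4/3 + ((-2 + 0)*1)/3 = 4/3 + (-2*1)/3 = 4/3 + (1/3)*(-2) = 4/3 - 2/3 = 2/3 ≈ 0.66667)
p + u*(-74) = 2/3 - 52*(-74) = 2/3 + 3848 = 11546/3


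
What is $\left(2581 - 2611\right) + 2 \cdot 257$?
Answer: $484$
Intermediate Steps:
$\left(2581 - 2611\right) + 2 \cdot 257 = -30 + 514 = 484$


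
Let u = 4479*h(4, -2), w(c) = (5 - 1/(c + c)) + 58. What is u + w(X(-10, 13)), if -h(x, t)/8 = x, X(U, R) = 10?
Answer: -2865301/20 ≈ -1.4327e+5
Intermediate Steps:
h(x, t) = -8*x
w(c) = 63 - 1/(2*c) (w(c) = (5 - 1/(2*c)) + 58 = 63 - 1/(2*c))
u = -143328 (u = 4479*(-8*4) = 4479*(-32) = -143328)
u + w(X(-10, 13)) = -143328 + (63 - ½/10) = -143328 + (63 - ½*⅒) = -143328 + (63 - 1/20) = -143328 + 1259/20 = -2865301/20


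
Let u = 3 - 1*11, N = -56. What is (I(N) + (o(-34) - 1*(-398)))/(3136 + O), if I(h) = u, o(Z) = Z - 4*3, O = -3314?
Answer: -172/89 ≈ -1.9326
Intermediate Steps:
o(Z) = -12 + Z (o(Z) = Z - 12 = -12 + Z)
u = -8 (u = 3 - 11 = -8)
I(h) = -8
(I(N) + (o(-34) - 1*(-398)))/(3136 + O) = (-8 + ((-12 - 34) - 1*(-398)))/(3136 - 3314) = (-8 + (-46 + 398))/(-178) = (-8 + 352)*(-1/178) = 344*(-1/178) = -172/89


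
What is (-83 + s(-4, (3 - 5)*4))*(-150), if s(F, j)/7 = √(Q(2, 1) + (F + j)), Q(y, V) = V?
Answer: 12450 - 1050*I*√11 ≈ 12450.0 - 3482.5*I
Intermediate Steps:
s(F, j) = 7*√(1 + F + j) (s(F, j) = 7*√(1 + (F + j)) = 7*√(1 + F + j))
(-83 + s(-4, (3 - 5)*4))*(-150) = (-83 + 7*√(1 - 4 + (3 - 5)*4))*(-150) = (-83 + 7*√(1 - 4 - 2*4))*(-150) = (-83 + 7*√(1 - 4 - 8))*(-150) = (-83 + 7*√(-11))*(-150) = (-83 + 7*(I*√11))*(-150) = (-83 + 7*I*√11)*(-150) = 12450 - 1050*I*√11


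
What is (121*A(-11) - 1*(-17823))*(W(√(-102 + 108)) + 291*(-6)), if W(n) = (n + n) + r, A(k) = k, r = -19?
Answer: -29108380 + 32984*√6 ≈ -2.9028e+7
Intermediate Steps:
W(n) = -19 + 2*n (W(n) = (n + n) - 19 = 2*n - 19 = -19 + 2*n)
(121*A(-11) - 1*(-17823))*(W(√(-102 + 108)) + 291*(-6)) = (121*(-11) - 1*(-17823))*((-19 + 2*√(-102 + 108)) + 291*(-6)) = (-1331 + 17823)*((-19 + 2*√6) - 1746) = 16492*(-1765 + 2*√6) = -29108380 + 32984*√6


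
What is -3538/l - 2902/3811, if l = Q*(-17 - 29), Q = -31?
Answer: -8810785/2717243 ≈ -3.2425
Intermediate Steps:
l = 1426 (l = -31*(-17 - 29) = -31*(-46) = 1426)
-3538/l - 2902/3811 = -3538/1426 - 2902/3811 = -3538*1/1426 - 2902*1/3811 = -1769/713 - 2902/3811 = -8810785/2717243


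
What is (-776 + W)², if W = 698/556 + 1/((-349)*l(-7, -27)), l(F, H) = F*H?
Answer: 201827895466370563009/336251363516964 ≈ 6.0023e+5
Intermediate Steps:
W = 23020111/18337158 (W = 698/556 + 1/((-349)*((-7*(-27)))) = 698*(1/556) - 1/349/189 = 349/278 - 1/349*1/189 = 349/278 - 1/65961 = 23020111/18337158 ≈ 1.2554)
(-776 + W)² = (-776 + 23020111/18337158)² = (-14206614497/18337158)² = 201827895466370563009/336251363516964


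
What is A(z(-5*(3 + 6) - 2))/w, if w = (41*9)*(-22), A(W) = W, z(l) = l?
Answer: 47/8118 ≈ 0.0057896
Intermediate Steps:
w = -8118 (w = 369*(-22) = -8118)
A(z(-5*(3 + 6) - 2))/w = (-5*(3 + 6) - 2)/(-8118) = (-5*9 - 2)*(-1/8118) = (-45 - 2)*(-1/8118) = -47*(-1/8118) = 47/8118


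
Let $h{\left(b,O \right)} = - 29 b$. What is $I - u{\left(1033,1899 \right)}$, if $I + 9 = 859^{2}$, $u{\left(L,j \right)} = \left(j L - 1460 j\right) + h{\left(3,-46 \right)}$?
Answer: $1548832$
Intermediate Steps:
$u{\left(L,j \right)} = -87 - 1460 j + L j$ ($u{\left(L,j \right)} = \left(j L - 1460 j\right) - 87 = \left(L j - 1460 j\right) - 87 = \left(- 1460 j + L j\right) - 87 = -87 - 1460 j + L j$)
$I = 737872$ ($I = -9 + 859^{2} = -9 + 737881 = 737872$)
$I - u{\left(1033,1899 \right)} = 737872 - \left(-87 - 2772540 + 1033 \cdot 1899\right) = 737872 - \left(-87 - 2772540 + 1961667\right) = 737872 - -810960 = 737872 + 810960 = 1548832$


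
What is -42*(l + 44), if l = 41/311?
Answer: -576450/311 ≈ -1853.5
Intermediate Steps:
l = 41/311 (l = 41*(1/311) = 41/311 ≈ 0.13183)
-42*(l + 44) = -42*(41/311 + 44) = -42*13725/311 = -576450/311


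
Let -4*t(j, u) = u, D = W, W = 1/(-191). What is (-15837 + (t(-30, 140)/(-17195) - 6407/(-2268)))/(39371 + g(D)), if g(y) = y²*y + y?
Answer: -860539309337346425/2139694231199794668 ≈ -0.40218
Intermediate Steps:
W = -1/191 ≈ -0.0052356
D = -1/191 ≈ -0.0052356
t(j, u) = -u/4
g(y) = y + y³ (g(y) = y³ + y = y + y³)
(-15837 + (t(-30, 140)/(-17195) - 6407/(-2268)))/(39371 + g(D)) = (-15837 + (-¼*140/(-17195) - 6407/(-2268)))/(39371 + (-1/191 + (-1/191)³)) = (-15837 + (-35*(-1/17195) - 6407*(-1/2268)))/(39371 + (-1/191 - 1/6967871)) = (-15837 + (7/3439 + 6407/2268))/(39371 - 36482/6967871) = (-15837 + 22049549/7799652)/(274332012659/6967871) = -123501039175/7799652*6967871/274332012659 = -860539309337346425/2139694231199794668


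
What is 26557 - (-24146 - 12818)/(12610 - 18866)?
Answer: 41525907/1564 ≈ 26551.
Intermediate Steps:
26557 - (-24146 - 12818)/(12610 - 18866) = 26557 - (-36964)/(-6256) = 26557 - (-36964)*(-1)/6256 = 26557 - 1*9241/1564 = 26557 - 9241/1564 = 41525907/1564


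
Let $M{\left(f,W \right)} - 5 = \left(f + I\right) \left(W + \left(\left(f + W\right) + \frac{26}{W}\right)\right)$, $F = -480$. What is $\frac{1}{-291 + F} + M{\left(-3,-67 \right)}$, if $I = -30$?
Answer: $\frac{234461033}{51657} \approx 4538.8$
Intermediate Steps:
$M{\left(f,W \right)} = 5 + \left(-30 + f\right) \left(f + 2 W + \frac{26}{W}\right)$ ($M{\left(f,W \right)} = 5 + \left(f - 30\right) \left(W + \left(\left(f + W\right) + \frac{26}{W}\right)\right) = 5 + \left(-30 + f\right) \left(W + \left(\left(W + f\right) + \frac{26}{W}\right)\right) = 5 + \left(-30 + f\right) \left(W + \left(W + f + \frac{26}{W}\right)\right) = 5 + \left(-30 + f\right) \left(f + 2 W + \frac{26}{W}\right)$)
$\frac{1}{-291 + F} + M{\left(-3,-67 \right)} = \frac{1}{-291 - 480} + \frac{-780 + 26 \left(-3\right) - 67 \left(5 + \left(-3\right)^{2} - -4020 - -90 + 2 \left(-67\right) \left(-3\right)\right)}{-67} = \frac{1}{-771} - \frac{-780 - 78 - 67 \left(5 + 9 + 4020 + 90 + 402\right)}{67} = - \frac{1}{771} - \frac{-780 - 78 - 303242}{67} = - \frac{1}{771} - - \frac{304100}{67} = - \frac{1}{771} + \frac{304100}{67} = \frac{234461033}{51657}$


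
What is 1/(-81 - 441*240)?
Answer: -1/105921 ≈ -9.4410e-6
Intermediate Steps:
1/(-81 - 441*240) = 1/(-81 - 105840) = 1/(-105921) = -1/105921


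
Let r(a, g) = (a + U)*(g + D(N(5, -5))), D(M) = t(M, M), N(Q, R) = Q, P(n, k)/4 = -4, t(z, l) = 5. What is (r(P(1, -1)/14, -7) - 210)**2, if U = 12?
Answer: 2630884/49 ≈ 53692.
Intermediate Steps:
P(n, k) = -16 (P(n, k) = 4*(-4) = -16)
D(M) = 5
r(a, g) = (5 + g)*(12 + a) (r(a, g) = (a + 12)*(g + 5) = (12 + a)*(5 + g) = (5 + g)*(12 + a))
(r(P(1, -1)/14, -7) - 210)**2 = ((60 + 5*(-16/14) + 12*(-7) - 16/14*(-7)) - 210)**2 = ((60 + 5*(-16*1/14) - 84 - 16*1/14*(-7)) - 210)**2 = ((60 + 5*(-8/7) - 84 - 8/7*(-7)) - 210)**2 = ((60 - 40/7 - 84 + 8) - 210)**2 = (-152/7 - 210)**2 = (-1622/7)**2 = 2630884/49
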